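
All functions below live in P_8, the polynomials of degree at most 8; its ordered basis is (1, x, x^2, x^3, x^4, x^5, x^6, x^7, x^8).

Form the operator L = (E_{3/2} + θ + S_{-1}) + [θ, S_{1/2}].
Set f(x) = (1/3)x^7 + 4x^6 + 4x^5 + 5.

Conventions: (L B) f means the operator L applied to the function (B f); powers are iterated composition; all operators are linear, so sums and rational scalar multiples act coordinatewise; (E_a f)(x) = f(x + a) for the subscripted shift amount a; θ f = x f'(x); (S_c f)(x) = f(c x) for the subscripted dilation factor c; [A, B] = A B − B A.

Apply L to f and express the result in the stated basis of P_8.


the result is g(x) = (7/3)x^7 + (71/2)x^6 + (287/4)x^5 + (1635/8)x^4 + (6705/16)x^3 + (15741/32)x^2 + (19845/64)x + 11729/128

E_{3/2} f = (1/3)x^7 + (15/2)x^6 + (223/4)x^5 + (1635/8)x^4 + (6705/16)x^3 + (15741/32)x^2 + (19845/64)x + 11089/128
θ f = (7/3)x^7 + 24x^6 + 20x^5
S_{-1} f = -(1/3)x^7 + 4x^6 - 4x^5 + 5
(E_{3/2} + θ + S_{-1}) f = (7/3)x^7 + (71/2)x^6 + (287/4)x^5 + (1635/8)x^4 + (6705/16)x^3 + (15741/32)x^2 + (19845/64)x + 11729/128
S_{1/2} f = (1/384)x^7 + (1/16)x^6 + (1/8)x^5 + 5
θ S_{1/2} f = (7/384)x^7 + (3/8)x^6 + (5/8)x^5
θ f = (7/3)x^7 + 24x^6 + 20x^5
S_{1/2} θ f = (7/384)x^7 + (3/8)x^6 + (5/8)x^5
[θ, S_{1/2}] f = 0
((E_{3/2} + θ + S_{-1}) + [θ, S_{1/2}]) f = (7/3)x^7 + (71/2)x^6 + (287/4)x^5 + (1635/8)x^4 + (6705/16)x^3 + (15741/32)x^2 + (19845/64)x + 11729/128


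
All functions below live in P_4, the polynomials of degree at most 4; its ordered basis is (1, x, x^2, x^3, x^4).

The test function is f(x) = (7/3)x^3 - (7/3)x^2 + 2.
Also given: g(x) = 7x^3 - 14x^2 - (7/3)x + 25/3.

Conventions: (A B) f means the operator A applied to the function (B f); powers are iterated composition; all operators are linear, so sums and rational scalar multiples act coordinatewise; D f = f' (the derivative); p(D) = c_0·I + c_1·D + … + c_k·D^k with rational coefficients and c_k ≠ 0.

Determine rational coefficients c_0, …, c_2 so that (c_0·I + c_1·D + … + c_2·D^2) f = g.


D^0 f = (7/3)x^3 - (7/3)x^2 + 2
D^1 f = 7x^2 - (14/3)x
D^2 f = 14x - 14/3
matching coefficients of g against c_0 f + c_1 Df + … from the top degree down determines the c_i
solution: c_0 = 3, c_1 = -1, c_2 = -1/2

p(D) = 3·I − D − (1/2)·D^2, i.e. c_0 = 3, c_1 = -1, c_2 = -1/2


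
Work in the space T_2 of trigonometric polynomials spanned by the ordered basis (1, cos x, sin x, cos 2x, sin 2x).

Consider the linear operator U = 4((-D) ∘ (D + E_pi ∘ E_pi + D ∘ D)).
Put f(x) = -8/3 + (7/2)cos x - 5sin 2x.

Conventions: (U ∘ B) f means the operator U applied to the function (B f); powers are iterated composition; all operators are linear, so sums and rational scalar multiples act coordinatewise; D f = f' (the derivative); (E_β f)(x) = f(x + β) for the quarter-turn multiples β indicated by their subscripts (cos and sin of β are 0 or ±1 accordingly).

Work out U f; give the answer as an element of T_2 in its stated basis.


D f = -(7/2)sin x - 10cos 2x
E_pi f = -8/3 - (7/2)cos x - 5sin 2x
E_pi E_pi f = -8/3 + (7/2)cos x - 5sin 2x
D f = -(7/2)sin x - 10cos 2x
D D f = -(7/2)cos x + 20sin 2x
(D + E_pi ∘ E_pi + D ∘ D) f = -8/3 - (7/2)sin x - 10cos 2x + 15sin 2x
D (D + E_pi ∘ E_pi + D ∘ D) f = -(7/2)cos x + 30cos 2x + 20sin 2x
(-D) (D + E_pi ∘ E_pi + D ∘ D) f = (7/2)cos x - 30cos 2x - 20sin 2x
(4((-D) ∘ (D + E_pi ∘ E_pi + D ∘ D))) f = 14cos x - 120cos 2x - 80sin 2x

the image equals g(x) = 14cos x - 120cos 2x - 80sin 2x


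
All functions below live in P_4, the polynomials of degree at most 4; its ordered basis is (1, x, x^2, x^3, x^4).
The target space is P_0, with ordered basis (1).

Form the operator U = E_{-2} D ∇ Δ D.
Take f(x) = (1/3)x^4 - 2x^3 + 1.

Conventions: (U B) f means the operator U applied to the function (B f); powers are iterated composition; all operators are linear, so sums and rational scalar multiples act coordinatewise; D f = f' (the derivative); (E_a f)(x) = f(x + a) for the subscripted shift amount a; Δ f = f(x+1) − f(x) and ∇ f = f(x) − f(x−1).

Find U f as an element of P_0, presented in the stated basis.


the image equals g(x) = 8

D f = (4/3)x^3 - 6x^2
Δ D f = 4x^2 - 8x - 14/3
∇ (Δ D) f = 8x - 12
D (∇ Δ D) f = 8
E_{-2} D (∇ Δ D) f = 8


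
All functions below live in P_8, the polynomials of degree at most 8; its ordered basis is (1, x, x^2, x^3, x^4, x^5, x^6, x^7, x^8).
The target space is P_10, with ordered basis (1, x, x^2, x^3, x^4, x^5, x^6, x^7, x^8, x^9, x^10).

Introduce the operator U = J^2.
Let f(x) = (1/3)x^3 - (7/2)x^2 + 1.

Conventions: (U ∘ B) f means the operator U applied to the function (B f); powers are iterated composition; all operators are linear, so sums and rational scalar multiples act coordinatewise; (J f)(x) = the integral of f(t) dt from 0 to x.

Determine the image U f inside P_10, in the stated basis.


J f = (1/12)x^4 - (7/6)x^3 + x
J J f = (1/60)x^5 - (7/24)x^4 + (1/2)x^2

the result is g(x) = (1/60)x^5 - (7/24)x^4 + (1/2)x^2


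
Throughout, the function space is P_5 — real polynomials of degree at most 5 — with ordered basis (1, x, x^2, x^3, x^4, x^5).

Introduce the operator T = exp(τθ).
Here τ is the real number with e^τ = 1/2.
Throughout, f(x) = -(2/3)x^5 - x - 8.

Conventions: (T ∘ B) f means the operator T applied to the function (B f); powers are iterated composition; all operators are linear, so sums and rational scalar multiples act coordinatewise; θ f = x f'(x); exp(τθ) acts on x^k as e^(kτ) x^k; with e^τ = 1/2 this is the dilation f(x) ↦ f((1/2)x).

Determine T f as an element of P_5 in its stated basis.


the image equals g(x) = -(1/48)x^5 - (1/2)x - 8

exp(τθ) x^k = e^(kτ) x^k; with e^τ = 1/2 this sends x^k to (1/2)^k x^k
x ↦ 1/2 x
x^5 ↦ 1/32 x^5
applying this coordinatewise to f: exp(τθ) f = -(1/48)x^5 - (1/2)x - 8


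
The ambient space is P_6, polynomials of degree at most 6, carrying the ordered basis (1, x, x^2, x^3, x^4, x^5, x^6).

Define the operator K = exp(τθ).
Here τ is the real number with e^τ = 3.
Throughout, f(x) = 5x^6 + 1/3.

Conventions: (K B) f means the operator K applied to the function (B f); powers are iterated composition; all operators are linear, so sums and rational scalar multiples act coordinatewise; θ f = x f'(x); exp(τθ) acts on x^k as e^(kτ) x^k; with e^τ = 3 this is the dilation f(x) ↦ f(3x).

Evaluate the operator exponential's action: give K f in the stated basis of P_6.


exp(τθ) x^k = e^(kτ) x^k; with e^τ = 3 this sends x^k to 3^k x^k
x^6 ↦ 729 x^6
applying this coordinatewise to f: exp(τθ) f = 3645x^6 + 1/3

the result is g(x) = 3645x^6 + 1/3


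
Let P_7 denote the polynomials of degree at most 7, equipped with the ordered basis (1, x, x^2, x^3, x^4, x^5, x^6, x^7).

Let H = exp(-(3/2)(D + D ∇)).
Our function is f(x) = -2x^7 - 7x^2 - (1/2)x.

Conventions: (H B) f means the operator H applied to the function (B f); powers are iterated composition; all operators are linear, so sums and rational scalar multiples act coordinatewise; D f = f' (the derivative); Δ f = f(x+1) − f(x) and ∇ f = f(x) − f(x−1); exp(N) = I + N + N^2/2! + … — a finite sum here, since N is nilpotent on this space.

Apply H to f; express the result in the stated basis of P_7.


order-1 term: 21x^6 + 126x^5 - 315x^4 + 420x^3 - 315x^2 + 147x + 3/4
order-2 term: -(189/2)x^5 - 945x^4 + 3780x^2 - 5670x + 10521/4
order-3 term: (945/4)x^4 + 2835x^3 + (8505/2)x^2 - 8505x + 2835/4
order-4 term: -(2835/8)x^3 - (8505/2)x^2 - 8505x + 2835
order-5 term: (5103/16)x^2 + (25515/8)x + 76545/16
order-6 term: -(5103/32)x - 15309/16
order-7 term: 2187/64
the series for exp(-(3/2)(D + D ∇)) f terminates at order 7
exp(-(3/2)(D + D ∇)) f = -2x^7 + 21x^6 + (63/2)x^5 - (4095/4)x^4 + (23205/8)x^3 + (60431/16)x^2 - (624115/32)x + 642315/64

g(x) = -2x^7 + 21x^6 + (63/2)x^5 - (4095/4)x^4 + (23205/8)x^3 + (60431/16)x^2 - (624115/32)x + 642315/64


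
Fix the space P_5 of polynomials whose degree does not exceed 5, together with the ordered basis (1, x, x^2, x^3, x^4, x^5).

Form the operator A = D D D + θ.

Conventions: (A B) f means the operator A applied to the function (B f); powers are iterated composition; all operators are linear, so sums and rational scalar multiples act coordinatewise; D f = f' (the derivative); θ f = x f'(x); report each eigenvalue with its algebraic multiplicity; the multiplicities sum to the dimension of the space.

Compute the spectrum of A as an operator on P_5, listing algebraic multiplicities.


λ = 0 (multiplicity 1), λ = 1 (multiplicity 1), λ = 2 (multiplicity 1), λ = 3 (multiplicity 1), λ = 4 (multiplicity 1), λ = 5 (multiplicity 1)

image of 1: 0
image of x: x
image of x^2: 2x^2
image of x^3: 3x^3 + 6
image of x^4: 4x^4 + 24x
image of x^5: 5x^5 + 60x^2
the matrix is upper triangular; its diagonal is (0, 1, 2, 3, 4, 5)
for a triangular matrix the eigenvalues are the diagonal entries, with algebraic multiplicity their repetition count


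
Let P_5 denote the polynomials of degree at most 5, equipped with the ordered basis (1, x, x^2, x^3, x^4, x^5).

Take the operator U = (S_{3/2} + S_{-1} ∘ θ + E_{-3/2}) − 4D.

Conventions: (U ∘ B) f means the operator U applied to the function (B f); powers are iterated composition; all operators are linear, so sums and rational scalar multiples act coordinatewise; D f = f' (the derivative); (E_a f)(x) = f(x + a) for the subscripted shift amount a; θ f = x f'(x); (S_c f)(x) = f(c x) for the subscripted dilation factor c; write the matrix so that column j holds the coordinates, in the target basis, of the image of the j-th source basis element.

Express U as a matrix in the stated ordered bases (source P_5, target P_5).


the matrix is [[2, -11/2, 9/4, -27/8, 81/16, -243/32]; [0, 3/2, -11, 27/4, -27/2, 405/16]; [0, 0, 21/4, -33/2, 27/2, -135/4]; [0, 0, 0, 11/8, -22, 45/2]; [0, 0, 0, 0, 161/16, -55/2]; [0, 0, 0, 0, 0, 115/32]] (rows listed top to bottom)

image of 1: 2
image of x: (3/2)x - 11/2
image of x^2: (21/4)x^2 - 11x + 9/4
image of x^3: (11/8)x^3 - (33/2)x^2 + (27/4)x - 27/8
image of x^4: (161/16)x^4 - 22x^3 + (27/2)x^2 - (27/2)x + 81/16
image of x^5: (115/32)x^5 - (55/2)x^4 + (45/2)x^3 - (135/4)x^2 + (405/16)x - 243/32
each image's coordinates form column j of the matrix


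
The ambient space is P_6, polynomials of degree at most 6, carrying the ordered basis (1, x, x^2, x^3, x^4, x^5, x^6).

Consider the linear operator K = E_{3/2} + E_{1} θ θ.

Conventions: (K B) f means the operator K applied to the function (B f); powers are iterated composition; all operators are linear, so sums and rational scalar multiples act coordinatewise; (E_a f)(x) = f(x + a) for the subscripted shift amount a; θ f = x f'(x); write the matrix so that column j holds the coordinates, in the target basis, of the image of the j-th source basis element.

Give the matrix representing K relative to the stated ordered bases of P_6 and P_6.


the matrix is [[1, 5/2, 25/4, 99/8, 337/16, 1043/32, 3033/64]; [0, 2, 11, 135/4, 155/2, 2405/16, 4185/16]; [0, 0, 5, 63/2, 219/2, 1135/4, 9855/16]; [0, 0, 0, 10, 70, 545/2, 1575/2]; [0, 0, 0, 0, 17, 265/2, 2295/4]; [0, 0, 0, 0, 0, 26, 225]; [0, 0, 0, 0, 0, 0, 37]] (rows listed top to bottom)

image of 1: 1
image of x: 2x + 5/2
image of x^2: 5x^2 + 11x + 25/4
image of x^3: 10x^3 + (63/2)x^2 + (135/4)x + 99/8
image of x^4: 17x^4 + 70x^3 + (219/2)x^2 + (155/2)x + 337/16
image of x^5: 26x^5 + (265/2)x^4 + (545/2)x^3 + (1135/4)x^2 + (2405/16)x + 1043/32
image of x^6: 37x^6 + 225x^5 + (2295/4)x^4 + (1575/2)x^3 + (9855/16)x^2 + (4185/16)x + 3033/64
each image's coordinates form column j of the matrix


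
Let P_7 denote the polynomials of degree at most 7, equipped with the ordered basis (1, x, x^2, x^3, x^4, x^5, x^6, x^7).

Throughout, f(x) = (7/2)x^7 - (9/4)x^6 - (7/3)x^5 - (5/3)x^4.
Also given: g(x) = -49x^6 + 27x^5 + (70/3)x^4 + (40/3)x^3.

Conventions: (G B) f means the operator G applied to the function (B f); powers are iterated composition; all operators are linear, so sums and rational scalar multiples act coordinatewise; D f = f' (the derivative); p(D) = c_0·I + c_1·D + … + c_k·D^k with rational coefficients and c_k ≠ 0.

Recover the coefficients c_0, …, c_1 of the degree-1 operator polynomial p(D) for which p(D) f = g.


D^0 f = (7/2)x^7 - (9/4)x^6 - (7/3)x^5 - (5/3)x^4
D^1 f = (49/2)x^6 - (27/2)x^5 - (35/3)x^4 - (20/3)x^3
matching coefficients of g against c_0 f + c_1 Df + … from the top degree down determines the c_i
solution: c_0 = 0, c_1 = -2

c_0 = 0, c_1 = -2


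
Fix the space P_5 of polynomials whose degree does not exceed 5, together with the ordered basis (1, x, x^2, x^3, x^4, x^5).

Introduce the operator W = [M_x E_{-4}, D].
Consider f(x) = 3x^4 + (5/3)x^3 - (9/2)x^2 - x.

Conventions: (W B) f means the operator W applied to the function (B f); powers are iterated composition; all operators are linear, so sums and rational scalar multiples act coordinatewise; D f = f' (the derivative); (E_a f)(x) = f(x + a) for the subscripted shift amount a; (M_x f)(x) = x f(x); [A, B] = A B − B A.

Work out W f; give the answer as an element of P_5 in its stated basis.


the result is g(x) = -3x^4 + (139/3)x^3 - (527/2)x^2 + 653x - 1780/3

D f = 12x^3 + 5x^2 - 9x - 1
E_{-4} D f = 12x^3 - 139x^2 + 527x - 653
M_x E_{-4} D f = 12x^4 - 139x^3 + 527x^2 - 653x
E_{-4} f = 3x^4 - (139/3)x^3 + (527/2)x^2 - 653x + 1780/3
M_x E_{-4} f = 3x^5 - (139/3)x^4 + (527/2)x^3 - 653x^2 + (1780/3)x
D (M_x E_{-4}) f = 15x^4 - (556/3)x^3 + (1581/2)x^2 - 1306x + 1780/3
[M_x E_{-4}, D] f = -3x^4 + (139/3)x^3 - (527/2)x^2 + 653x - 1780/3


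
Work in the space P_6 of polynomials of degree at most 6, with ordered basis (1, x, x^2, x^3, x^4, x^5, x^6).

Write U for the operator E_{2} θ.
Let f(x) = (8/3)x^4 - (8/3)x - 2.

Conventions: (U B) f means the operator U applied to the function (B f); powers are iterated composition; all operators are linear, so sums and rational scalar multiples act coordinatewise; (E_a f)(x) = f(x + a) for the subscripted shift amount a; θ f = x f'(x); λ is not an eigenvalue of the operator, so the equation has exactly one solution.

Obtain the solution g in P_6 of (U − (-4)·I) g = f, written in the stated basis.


the image equals g(x) = (1/3)x^4 - (32/21)x^3 - (16/21)x^2 + (328/105)x + 229/70

write g with unknown coordinates in the stated basis and equate coefficients in (U − (-4)·I) g = f
solving from the highest basis element down gives g = (1/3)x^4 - (32/21)x^3 - (16/21)x^2 + (328/105)x + 229/70
check: U g = (4/3)x^4 + (128/21)x^3 + (64/21)x^2 - (1592/105)x - 528/35
so U g − (-4)·g = (8/3)x^4 - (8/3)x - 2 = f ✓


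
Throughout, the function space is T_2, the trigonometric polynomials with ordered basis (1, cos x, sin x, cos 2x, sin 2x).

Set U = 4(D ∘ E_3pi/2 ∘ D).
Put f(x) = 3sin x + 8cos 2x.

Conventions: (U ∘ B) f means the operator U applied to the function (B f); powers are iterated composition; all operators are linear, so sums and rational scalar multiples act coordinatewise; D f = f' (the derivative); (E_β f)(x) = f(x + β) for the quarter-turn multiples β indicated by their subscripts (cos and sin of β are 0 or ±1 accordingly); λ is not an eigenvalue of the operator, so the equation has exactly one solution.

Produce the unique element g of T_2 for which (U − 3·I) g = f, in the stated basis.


the result is g(x) = -(12/25)cos x - (9/25)sin x + (8/13)cos 2x

write g with unknown coordinates in the stated basis and equate coefficients in (U − 3·I) g = f
solving from the highest basis element down gives g = -(12/25)cos x - (9/25)sin x + (8/13)cos 2x
check: U g = -(36/25)cos x + (48/25)sin x + (128/13)cos 2x
so U g − 3·g = 3sin x + 8cos 2x = f ✓


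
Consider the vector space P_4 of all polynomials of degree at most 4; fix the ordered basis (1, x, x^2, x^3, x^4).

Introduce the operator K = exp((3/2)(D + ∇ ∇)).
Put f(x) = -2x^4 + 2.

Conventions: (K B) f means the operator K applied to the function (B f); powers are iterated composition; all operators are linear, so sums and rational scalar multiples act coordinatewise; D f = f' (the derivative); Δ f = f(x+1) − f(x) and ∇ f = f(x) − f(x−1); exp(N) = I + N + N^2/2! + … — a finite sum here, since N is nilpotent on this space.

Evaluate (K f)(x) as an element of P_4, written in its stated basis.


order-1 term: -12x^3 - 36x^2 + 72x - 42
order-2 term: -27x^2 - 108x + 54
order-3 term: -27x - 81
order-4 term: -81/8
the series for exp((3/2)(D + ∇ ∇)) f terminates at order 4
exp((3/2)(D + ∇ ∇)) f = -2x^4 - 12x^3 - 63x^2 - 63x - 617/8

the image equals g(x) = -2x^4 - 12x^3 - 63x^2 - 63x - 617/8


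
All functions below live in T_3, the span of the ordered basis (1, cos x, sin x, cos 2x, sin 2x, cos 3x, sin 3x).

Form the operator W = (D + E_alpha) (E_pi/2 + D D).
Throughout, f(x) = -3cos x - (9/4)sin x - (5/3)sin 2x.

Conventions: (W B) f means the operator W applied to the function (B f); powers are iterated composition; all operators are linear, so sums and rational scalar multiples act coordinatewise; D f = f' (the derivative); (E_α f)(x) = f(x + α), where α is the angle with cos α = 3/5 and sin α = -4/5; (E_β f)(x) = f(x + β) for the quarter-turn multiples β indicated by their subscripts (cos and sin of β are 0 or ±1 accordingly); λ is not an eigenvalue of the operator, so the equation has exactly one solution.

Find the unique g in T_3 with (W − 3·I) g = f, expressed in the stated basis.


the image equals g(x) = (123/146)cos x + (147/292)sin x - (65/222)cos 2x + (10/111)sin 2x

write g with unknown coordinates in the stated basis and equate coefficients in (W − 3·I) g = f
solving from the highest basis element down gives g = (123/146)cos x + (147/292)sin x - (65/222)cos 2x + (10/111)sin 2x
check: W g = -(69/146)cos x - (54/73)sin x - (65/74)cos 2x - (155/111)sin 2x
so W g − 3·g = -3cos x - (9/4)sin x - (5/3)sin 2x = f ✓


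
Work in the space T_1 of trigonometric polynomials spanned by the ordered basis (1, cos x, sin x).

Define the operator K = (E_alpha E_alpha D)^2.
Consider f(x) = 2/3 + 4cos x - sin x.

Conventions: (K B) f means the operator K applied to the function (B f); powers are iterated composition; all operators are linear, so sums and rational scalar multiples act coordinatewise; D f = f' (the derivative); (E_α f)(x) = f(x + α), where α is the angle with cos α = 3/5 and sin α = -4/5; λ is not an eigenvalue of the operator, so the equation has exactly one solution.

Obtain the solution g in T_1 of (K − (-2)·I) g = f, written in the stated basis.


write g with unknown coordinates in the stated basis and equate coefficients in (K − (-2)·I) g = f
solving from the highest basis element down gives g = 1/3 + (6772/5233)cos x - (3121/5233)sin x
check: K g = (7388/5233)cos x + (1009/5233)sin x
so K g − (-2)·g = 2/3 + 4cos x - sin x = f ✓

g(x) = 1/3 + (6772/5233)cos x - (3121/5233)sin x


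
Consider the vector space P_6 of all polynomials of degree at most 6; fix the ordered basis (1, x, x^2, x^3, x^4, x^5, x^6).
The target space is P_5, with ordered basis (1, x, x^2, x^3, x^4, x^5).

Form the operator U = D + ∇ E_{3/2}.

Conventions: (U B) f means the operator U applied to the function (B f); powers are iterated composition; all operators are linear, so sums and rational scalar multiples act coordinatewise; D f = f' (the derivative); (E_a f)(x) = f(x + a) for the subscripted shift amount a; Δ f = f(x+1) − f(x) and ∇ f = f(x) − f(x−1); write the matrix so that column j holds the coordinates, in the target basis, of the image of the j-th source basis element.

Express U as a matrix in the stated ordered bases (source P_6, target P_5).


image of 1: 0
image of x: 2
image of x^2: 4x + 2
image of x^3: 6x^2 + 6x + 13/4
image of x^4: 8x^3 + 12x^2 + 13x + 5
image of x^5: 10x^4 + 20x^3 + (65/2)x^2 + 25x + 121/16
image of x^6: 12x^5 + 30x^4 + 65x^3 + 75x^2 + (363/8)x + 91/8
each image's coordinates form column j of the matrix

the matrix is [[0, 2, 2, 13/4, 5, 121/16, 91/8]; [0, 0, 4, 6, 13, 25, 363/8]; [0, 0, 0, 6, 12, 65/2, 75]; [0, 0, 0, 0, 8, 20, 65]; [0, 0, 0, 0, 0, 10, 30]; [0, 0, 0, 0, 0, 0, 12]] (rows listed top to bottom)


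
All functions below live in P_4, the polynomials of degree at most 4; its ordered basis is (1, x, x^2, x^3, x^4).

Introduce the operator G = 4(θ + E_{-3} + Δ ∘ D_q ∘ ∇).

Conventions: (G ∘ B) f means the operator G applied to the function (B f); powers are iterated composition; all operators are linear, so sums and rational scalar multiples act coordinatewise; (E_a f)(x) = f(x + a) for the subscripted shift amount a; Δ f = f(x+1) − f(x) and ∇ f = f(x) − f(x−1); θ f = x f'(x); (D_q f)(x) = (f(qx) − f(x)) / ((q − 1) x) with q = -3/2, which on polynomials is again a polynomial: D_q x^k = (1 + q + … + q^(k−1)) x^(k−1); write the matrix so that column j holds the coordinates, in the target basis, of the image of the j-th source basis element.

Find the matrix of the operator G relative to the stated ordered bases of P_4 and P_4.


the matrix is [[4, -12, 36, -114, 364]; [0, 8, -24, 108, -376]; [0, 0, 12, -36, 216]; [0, 0, 0, 16, -48]; [0, 0, 0, 0, 20]] (rows listed top to bottom)

image of 1: 4
image of x: 8x - 12
image of x^2: 12x^2 - 24x + 36
image of x^3: 16x^3 - 36x^2 + 108x - 114
image of x^4: 20x^4 - 48x^3 + 216x^2 - 376x + 364
each image's coordinates form column j of the matrix


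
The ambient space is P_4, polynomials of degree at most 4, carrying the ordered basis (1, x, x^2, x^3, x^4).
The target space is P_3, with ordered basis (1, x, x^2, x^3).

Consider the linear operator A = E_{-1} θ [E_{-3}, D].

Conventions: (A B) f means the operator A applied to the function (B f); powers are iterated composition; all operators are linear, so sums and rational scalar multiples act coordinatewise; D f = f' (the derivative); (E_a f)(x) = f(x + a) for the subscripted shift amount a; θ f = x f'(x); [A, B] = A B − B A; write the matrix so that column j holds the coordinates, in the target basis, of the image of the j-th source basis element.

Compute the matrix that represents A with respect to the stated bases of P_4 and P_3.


image of 1: 0
image of x: 0
image of x^2: 0
image of x^3: 0
image of x^4: 0
each image's coordinates form column j of the matrix

the matrix is [[0, 0, 0, 0, 0]; [0, 0, 0, 0, 0]; [0, 0, 0, 0, 0]; [0, 0, 0, 0, 0]] (rows listed top to bottom)


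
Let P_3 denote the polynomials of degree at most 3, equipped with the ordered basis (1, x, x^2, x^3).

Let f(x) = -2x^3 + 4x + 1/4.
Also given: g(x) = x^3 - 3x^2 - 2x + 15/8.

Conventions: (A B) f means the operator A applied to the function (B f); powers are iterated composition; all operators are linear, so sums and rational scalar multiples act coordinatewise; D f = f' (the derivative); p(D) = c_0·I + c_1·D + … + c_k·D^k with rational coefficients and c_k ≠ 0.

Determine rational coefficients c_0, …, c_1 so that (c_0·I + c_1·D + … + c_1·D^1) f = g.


D^0 f = -2x^3 + 4x + 1/4
D^1 f = -6x^2 + 4
matching coefficients of g against c_0 f + c_1 Df + … from the top degree down determines the c_i
solution: c_0 = -1/2, c_1 = 1/2

c_0 = -1/2, c_1 = 1/2


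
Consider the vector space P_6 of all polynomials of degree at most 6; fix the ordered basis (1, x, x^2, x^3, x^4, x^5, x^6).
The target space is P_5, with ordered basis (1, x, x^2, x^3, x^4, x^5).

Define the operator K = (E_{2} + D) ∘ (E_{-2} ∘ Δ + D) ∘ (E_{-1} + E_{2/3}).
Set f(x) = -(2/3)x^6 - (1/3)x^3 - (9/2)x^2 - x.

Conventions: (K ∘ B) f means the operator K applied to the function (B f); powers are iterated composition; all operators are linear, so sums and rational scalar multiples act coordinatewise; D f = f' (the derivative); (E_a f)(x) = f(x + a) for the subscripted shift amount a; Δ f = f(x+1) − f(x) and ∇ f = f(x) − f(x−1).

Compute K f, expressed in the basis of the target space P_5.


the result is g(x) = -16x^5 - (500/3)x^4 - (920/9)x^3 - (51148/27)x^2 + (22706/81)x - 370162/243

E_{-1} f = -(2/3)x^6 + 4x^5 - 10x^4 + 13x^3 - (27/2)x^2 + 11x - 23/6
E_{2/3} f = -(2/3)x^6 - (8/3)x^5 - (40/9)x^4 - (347/81)x^3 - (1157/162)x^2 - (1937/243)x - 6176/2187
(E_{-1} + E_{2/3}) f = -(4/3)x^6 + (4/3)x^5 - (130/9)x^4 + (706/81)x^3 - (1672/81)x^2 + (736/243)x - 29119/4374
Δ (E_{-1} + E_{2/3}) f = -8x^5 - (40/3)x^4 - (640/9)x^3 - (1814/27)x^2 - (6014/81)x - 5672/243
E_{-2} Δ (E_{-1} + E_{2/3}) f = -8x^5 + (200/3)x^4 - (2560/9)x^3 + (18346/27)x^2 - (70646/81)x + 113716/243
D (E_{-1} + E_{2/3}) f = -8x^5 + (20/3)x^4 - (520/9)x^3 + (706/27)x^2 - (3344/81)x + 736/243
(E_{-2} ∘ Δ + D) (E_{-1} + E_{2/3}) f = -16x^5 + (220/3)x^4 - (3080/9)x^3 + (19052/27)x^2 - (73990/81)x + 114452/243
E_{2} (E_{-2} ∘ Δ + D) (E_{-1} + E_{2/3}) f = -16x^5 - (260/3)x^4 - (3560/9)x^3 - (23428/27)x^2 - (91606/81)x - 148192/243
D (E_{-2} ∘ Δ + D) (E_{-1} + E_{2/3}) f = -80x^4 + (880/3)x^3 - (3080/3)x^2 + (38104/27)x - 73990/81
(E_{2} + D) (E_{-2} ∘ Δ + D) (E_{-1} + E_{2/3}) f = -16x^5 - (500/3)x^4 - (920/9)x^3 - (51148/27)x^2 + (22706/81)x - 370162/243


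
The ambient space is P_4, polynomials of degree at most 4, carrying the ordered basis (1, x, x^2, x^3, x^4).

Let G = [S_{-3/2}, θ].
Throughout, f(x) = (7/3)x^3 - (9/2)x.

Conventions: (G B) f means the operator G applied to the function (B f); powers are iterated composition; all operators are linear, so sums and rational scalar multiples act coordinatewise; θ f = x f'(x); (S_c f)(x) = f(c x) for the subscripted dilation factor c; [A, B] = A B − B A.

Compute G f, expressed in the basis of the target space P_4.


g(x) = 0

θ f = 7x^3 - (9/2)x
S_{-3/2} θ f = -(189/8)x^3 + (27/4)x
S_{-3/2} f = -(63/8)x^3 + (27/4)x
θ S_{-3/2} f = -(189/8)x^3 + (27/4)x
[S_{-3/2}, θ] f = 0


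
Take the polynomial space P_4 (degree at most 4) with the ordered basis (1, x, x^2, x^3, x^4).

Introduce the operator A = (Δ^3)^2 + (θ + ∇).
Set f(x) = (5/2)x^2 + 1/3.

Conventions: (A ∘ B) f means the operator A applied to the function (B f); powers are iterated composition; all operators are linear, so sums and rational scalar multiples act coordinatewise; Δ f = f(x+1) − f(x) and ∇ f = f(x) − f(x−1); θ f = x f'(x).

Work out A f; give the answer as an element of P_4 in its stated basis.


the result is g(x) = 5x^2 + 5x - 5/2

Δ f = 5x + 5/2
Δ Δ f = 5
Δ Δ Δ f = 0
Δ Δ^3 f = 0
Δ Δ Δ^3 f = 0
Δ Δ Δ Δ^3 f = 0
θ f = 5x^2
∇ f = 5x - 5/2
(θ + ∇) f = 5x^2 + 5x - 5/2
((Δ^3)^2 + (θ + ∇)) f = 5x^2 + 5x - 5/2


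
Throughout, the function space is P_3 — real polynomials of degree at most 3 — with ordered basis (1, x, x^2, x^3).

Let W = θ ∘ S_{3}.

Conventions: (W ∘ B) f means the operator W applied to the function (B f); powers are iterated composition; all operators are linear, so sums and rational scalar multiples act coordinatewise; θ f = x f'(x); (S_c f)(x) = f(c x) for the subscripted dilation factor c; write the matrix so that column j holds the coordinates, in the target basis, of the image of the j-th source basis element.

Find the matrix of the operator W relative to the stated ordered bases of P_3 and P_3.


image of 1: 0
image of x: 3x
image of x^2: 18x^2
image of x^3: 81x^3
each image's coordinates form column j of the matrix

the matrix is [[0, 0, 0, 0]; [0, 3, 0, 0]; [0, 0, 18, 0]; [0, 0, 0, 81]] (rows listed top to bottom)


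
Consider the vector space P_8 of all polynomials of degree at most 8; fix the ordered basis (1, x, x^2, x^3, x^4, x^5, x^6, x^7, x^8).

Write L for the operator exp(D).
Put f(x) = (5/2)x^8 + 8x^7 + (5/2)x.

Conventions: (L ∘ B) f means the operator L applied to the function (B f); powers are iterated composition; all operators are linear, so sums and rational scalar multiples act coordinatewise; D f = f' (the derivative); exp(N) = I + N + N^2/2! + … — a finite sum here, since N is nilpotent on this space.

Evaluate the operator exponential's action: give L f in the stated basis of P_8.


the image equals g(x) = (5/2)x^8 + 28x^7 + 126x^6 + 308x^5 + 455x^4 + 420x^3 + 238x^2 + (157/2)x + 13

order-1 term: 20x^7 + 56x^6 + 5/2
order-2 term: 70x^6 + 168x^5
order-3 term: 140x^5 + 280x^4
order-4 term: 175x^4 + 280x^3
order-5 term: 140x^3 + 168x^2
order-6 term: 70x^2 + 56x
order-7 term: 20x + 8
order-8 term: 5/2
the series for exp(D) f terminates at order 8
exp(D) f = (5/2)x^8 + 28x^7 + 126x^6 + 308x^5 + 455x^4 + 420x^3 + 238x^2 + (157/2)x + 13


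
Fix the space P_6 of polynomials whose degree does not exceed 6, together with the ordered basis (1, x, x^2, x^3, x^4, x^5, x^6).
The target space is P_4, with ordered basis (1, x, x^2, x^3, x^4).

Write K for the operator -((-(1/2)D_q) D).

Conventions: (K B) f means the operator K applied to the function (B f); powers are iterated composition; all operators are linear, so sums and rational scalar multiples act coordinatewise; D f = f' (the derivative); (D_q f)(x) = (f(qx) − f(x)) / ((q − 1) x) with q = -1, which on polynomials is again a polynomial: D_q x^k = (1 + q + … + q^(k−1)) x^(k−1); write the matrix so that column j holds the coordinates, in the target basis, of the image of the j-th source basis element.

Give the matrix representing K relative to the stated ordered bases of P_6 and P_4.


image of 1: 0
image of x: 0
image of x^2: 1
image of x^3: 0
image of x^4: 2x^2
image of x^5: 0
image of x^6: 3x^4
each image's coordinates form column j of the matrix

the matrix is [[0, 0, 1, 0, 0, 0, 0]; [0, 0, 0, 0, 0, 0, 0]; [0, 0, 0, 0, 2, 0, 0]; [0, 0, 0, 0, 0, 0, 0]; [0, 0, 0, 0, 0, 0, 3]] (rows listed top to bottom)


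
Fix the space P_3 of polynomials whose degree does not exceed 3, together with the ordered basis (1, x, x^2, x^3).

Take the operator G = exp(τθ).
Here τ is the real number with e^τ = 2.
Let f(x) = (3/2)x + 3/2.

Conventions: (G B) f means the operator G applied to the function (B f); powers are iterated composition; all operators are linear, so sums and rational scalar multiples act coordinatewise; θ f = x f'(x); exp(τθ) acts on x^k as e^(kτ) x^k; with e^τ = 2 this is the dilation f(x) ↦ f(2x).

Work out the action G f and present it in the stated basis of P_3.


exp(τθ) x^k = e^(kτ) x^k; with e^τ = 2 this sends x^k to 2^k x^k
x ↦ 2 x
applying this coordinatewise to f: exp(τθ) f = 3x + 3/2

the image equals g(x) = 3x + 3/2


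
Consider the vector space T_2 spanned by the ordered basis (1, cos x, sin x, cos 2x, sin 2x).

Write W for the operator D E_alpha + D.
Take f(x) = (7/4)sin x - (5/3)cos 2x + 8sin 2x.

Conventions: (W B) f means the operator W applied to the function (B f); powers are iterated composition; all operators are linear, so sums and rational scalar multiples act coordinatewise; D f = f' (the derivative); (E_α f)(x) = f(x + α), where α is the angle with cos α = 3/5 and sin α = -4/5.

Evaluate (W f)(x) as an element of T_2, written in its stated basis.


the image equals g(x) = (14/5)cos x + (7/5)sin x + (208/25)cos 2x + (444/25)sin 2x

E_alpha f = -(7/5)cos x + (21/20)sin x - (541/75)cos 2x - (96/25)sin 2x
D E_alpha f = (21/20)cos x + (7/5)sin x - (192/25)cos 2x + (1082/75)sin 2x
D f = (7/4)cos x + 16cos 2x + (10/3)sin 2x
(D E_alpha + D) f = (14/5)cos x + (7/5)sin x + (208/25)cos 2x + (444/25)sin 2x


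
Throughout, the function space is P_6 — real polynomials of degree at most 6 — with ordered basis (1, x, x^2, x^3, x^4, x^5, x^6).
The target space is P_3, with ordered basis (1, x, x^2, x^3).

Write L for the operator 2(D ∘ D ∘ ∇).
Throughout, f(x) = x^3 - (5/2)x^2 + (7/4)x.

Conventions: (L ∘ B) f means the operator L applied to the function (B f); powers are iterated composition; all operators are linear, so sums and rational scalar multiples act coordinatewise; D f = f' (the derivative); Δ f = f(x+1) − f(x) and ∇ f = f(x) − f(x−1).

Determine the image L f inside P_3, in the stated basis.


the image equals g(x) = 12

∇ f = 3x^2 - 8x + 21/4
D ∇ f = 6x - 8
D D ∇ f = 6
(2(D ∘ D ∘ ∇)) f = 12


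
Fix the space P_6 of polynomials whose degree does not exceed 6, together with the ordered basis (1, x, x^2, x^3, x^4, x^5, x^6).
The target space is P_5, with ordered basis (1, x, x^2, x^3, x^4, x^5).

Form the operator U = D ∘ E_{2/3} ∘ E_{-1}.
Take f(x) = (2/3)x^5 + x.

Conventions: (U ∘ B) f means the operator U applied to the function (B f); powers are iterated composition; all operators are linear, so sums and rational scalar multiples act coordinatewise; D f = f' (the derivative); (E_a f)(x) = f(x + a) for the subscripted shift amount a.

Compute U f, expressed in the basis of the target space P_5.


E_{-1} f = (2/3)x^5 - (10/3)x^4 + (20/3)x^3 - (20/3)x^2 + (13/3)x - 5/3
E_{2/3} E_{-1} f = (2/3)x^5 - (10/9)x^4 + (20/27)x^3 - (20/81)x^2 + (253/243)x - 245/729
D E_{2/3} E_{-1} f = (10/3)x^4 - (40/9)x^3 + (20/9)x^2 - (40/81)x + 253/243

the image equals g(x) = (10/3)x^4 - (40/9)x^3 + (20/9)x^2 - (40/81)x + 253/243


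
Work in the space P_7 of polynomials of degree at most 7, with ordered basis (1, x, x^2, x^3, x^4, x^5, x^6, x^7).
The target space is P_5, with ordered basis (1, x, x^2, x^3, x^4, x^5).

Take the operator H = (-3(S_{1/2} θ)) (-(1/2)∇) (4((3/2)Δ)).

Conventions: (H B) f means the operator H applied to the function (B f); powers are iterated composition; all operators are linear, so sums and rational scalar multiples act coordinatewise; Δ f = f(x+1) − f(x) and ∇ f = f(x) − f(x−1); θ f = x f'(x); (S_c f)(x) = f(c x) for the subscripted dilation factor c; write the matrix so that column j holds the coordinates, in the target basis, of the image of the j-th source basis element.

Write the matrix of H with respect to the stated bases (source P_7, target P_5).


the matrix is [[0, 0, 0, 0, 0, 0, 0, 0]; [0, 0, 0, 27, 0, 45, 0, 63]; [0, 0, 0, 0, 54, 0, 135, 0]; [0, 0, 0, 0, 0, 135/2, 0, 945/4]; [0, 0, 0, 0, 0, 0, 135/2, 0]; [0, 0, 0, 0, 0, 0, 0, 945/16]] (rows listed top to bottom)

image of 1: 0
image of x: 0
image of x^2: 0
image of x^3: 27x
image of x^4: 54x^2
image of x^5: (135/2)x^3 + 45x
image of x^6: (135/2)x^4 + 135x^2
image of x^7: (945/16)x^5 + (945/4)x^3 + 63x
each image's coordinates form column j of the matrix


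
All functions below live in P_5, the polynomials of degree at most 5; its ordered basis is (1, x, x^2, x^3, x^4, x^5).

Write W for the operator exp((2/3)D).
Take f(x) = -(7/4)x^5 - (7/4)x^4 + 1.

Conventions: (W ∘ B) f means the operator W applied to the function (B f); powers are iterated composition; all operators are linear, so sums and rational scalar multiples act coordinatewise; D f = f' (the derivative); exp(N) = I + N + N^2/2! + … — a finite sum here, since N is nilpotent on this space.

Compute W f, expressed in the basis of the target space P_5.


the image equals g(x) = -(7/4)x^5 - (91/12)x^4 - (112/9)x^3 - (266/27)x^2 - (308/81)x + 103/243

order-1 term: -(35/6)x^4 - (14/3)x^3
order-2 term: -(70/9)x^3 - (14/3)x^2
order-3 term: -(140/27)x^2 - (56/27)x
order-4 term: -(140/81)x - 28/81
order-5 term: -56/243
the series for exp((2/3)D) f terminates at order 5
exp((2/3)D) f = -(7/4)x^5 - (91/12)x^4 - (112/9)x^3 - (266/27)x^2 - (308/81)x + 103/243


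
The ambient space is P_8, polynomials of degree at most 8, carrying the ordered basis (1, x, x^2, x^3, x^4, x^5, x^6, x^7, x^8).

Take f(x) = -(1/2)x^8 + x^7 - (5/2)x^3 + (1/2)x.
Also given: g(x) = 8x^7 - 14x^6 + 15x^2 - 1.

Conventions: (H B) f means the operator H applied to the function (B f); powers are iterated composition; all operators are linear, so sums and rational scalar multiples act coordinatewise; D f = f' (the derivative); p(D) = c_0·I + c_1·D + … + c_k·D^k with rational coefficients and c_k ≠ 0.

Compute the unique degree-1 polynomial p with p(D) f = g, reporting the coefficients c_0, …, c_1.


D^0 f = -(1/2)x^8 + x^7 - (5/2)x^3 + (1/2)x
D^1 f = -4x^7 + 7x^6 - (15/2)x^2 + 1/2
matching coefficients of g against c_0 f + c_1 Df + … from the top degree down determines the c_i
solution: c_0 = 0, c_1 = -2

p(D) = -2·D, i.e. c_0 = 0, c_1 = -2


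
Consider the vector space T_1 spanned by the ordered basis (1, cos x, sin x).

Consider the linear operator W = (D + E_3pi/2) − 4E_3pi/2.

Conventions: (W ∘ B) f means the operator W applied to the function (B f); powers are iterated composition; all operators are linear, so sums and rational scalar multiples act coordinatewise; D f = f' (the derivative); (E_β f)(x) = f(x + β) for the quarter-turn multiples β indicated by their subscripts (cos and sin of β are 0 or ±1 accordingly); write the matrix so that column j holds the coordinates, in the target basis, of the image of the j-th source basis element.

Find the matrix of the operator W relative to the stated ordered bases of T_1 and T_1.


the matrix is [[-3, 0, 0]; [0, 0, 4]; [0, -4, 0]] (rows listed top to bottom)

image of 1: -3
image of cos x: -4sin x
image of sin x: 4cos x
each image's coordinates form column j of the matrix


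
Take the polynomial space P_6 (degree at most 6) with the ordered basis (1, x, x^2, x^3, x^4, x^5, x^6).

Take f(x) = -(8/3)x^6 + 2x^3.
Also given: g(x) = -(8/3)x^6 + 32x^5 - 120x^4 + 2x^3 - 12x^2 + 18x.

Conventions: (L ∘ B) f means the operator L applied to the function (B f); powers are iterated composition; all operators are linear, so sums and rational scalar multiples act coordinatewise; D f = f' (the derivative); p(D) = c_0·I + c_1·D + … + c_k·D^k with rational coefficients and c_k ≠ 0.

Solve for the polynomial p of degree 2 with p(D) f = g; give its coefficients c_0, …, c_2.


D^0 f = -(8/3)x^6 + 2x^3
D^1 f = -16x^5 + 6x^2
D^2 f = -80x^4 + 12x
matching coefficients of g against c_0 f + c_1 Df + … from the top degree down determines the c_i
solution: c_0 = 1, c_1 = -2, c_2 = 3/2

c_0 = 1, c_1 = -2, c_2 = 3/2


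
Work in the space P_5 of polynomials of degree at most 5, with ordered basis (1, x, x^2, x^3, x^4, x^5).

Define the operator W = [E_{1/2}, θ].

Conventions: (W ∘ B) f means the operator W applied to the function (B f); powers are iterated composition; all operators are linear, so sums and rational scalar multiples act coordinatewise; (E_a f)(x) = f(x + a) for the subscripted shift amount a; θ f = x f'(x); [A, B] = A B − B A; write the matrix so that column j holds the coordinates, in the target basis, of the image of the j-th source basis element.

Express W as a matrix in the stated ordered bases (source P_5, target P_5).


image of 1: 0
image of x: 1/2
image of x^2: x + 1/2
image of x^3: (3/2)x^2 + (3/2)x + 3/8
image of x^4: 2x^3 + 3x^2 + (3/2)x + 1/4
image of x^5: (5/2)x^4 + 5x^3 + (15/4)x^2 + (5/4)x + 5/32
each image's coordinates form column j of the matrix

the matrix is [[0, 1/2, 1/2, 3/8, 1/4, 5/32]; [0, 0, 1, 3/2, 3/2, 5/4]; [0, 0, 0, 3/2, 3, 15/4]; [0, 0, 0, 0, 2, 5]; [0, 0, 0, 0, 0, 5/2]; [0, 0, 0, 0, 0, 0]] (rows listed top to bottom)


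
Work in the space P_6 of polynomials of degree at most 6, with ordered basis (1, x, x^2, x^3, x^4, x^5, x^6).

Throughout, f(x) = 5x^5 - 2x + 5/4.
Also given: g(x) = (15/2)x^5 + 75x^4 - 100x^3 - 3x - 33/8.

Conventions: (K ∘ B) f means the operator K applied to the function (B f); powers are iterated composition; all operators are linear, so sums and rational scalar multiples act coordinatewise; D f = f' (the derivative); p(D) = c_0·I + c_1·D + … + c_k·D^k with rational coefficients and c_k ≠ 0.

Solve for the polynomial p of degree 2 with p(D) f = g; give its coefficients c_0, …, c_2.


c_0 = 3/2, c_1 = 3, c_2 = -1

D^0 f = 5x^5 - 2x + 5/4
D^1 f = 25x^4 - 2
D^2 f = 100x^3
matching coefficients of g against c_0 f + c_1 Df + … from the top degree down determines the c_i
solution: c_0 = 3/2, c_1 = 3, c_2 = -1


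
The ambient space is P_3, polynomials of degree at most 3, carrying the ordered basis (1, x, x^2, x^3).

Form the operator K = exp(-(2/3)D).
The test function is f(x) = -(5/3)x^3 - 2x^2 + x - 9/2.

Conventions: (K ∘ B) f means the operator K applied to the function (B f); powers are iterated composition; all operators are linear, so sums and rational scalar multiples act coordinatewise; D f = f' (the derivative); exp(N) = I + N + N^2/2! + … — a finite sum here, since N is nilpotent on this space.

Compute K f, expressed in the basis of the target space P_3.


g(x) = -(5/3)x^3 + (4/3)x^2 + (13/9)x - 901/162

order-1 term: (10/3)x^2 + (8/3)x - 2/3
order-2 term: -(20/9)x - 8/9
order-3 term: 40/81
the series for exp(-(2/3)D) f terminates at order 3
exp(-(2/3)D) f = -(5/3)x^3 + (4/3)x^2 + (13/9)x - 901/162
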